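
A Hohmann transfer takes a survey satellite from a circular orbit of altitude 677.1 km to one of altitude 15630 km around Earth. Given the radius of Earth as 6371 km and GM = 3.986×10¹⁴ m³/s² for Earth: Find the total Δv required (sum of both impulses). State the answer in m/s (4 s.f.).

Δv_total ≈ 3027 m/s

r₁ = 6371 + 677.1 = 7048.1 km = 7.0481×10⁶ m.
r₂ = 6371 + 15630 = 22001 km = 2.2001×10⁷ m.
Transfer ellipse a_t = (r₁ + r₂)/2 = 1.452×10⁷ m.
At r₁: circular v_c1 = √(μ/r₁) = 7520 m/s; transfer-perigee v_p = √[μ(2/r₁ − 1/a_t)] = 9256 m/s.
Δv₁ = v_p − v_c1 = 1735 m/s.
At r₂: circular v_c2 = √(μ/r₂) = 4256 m/s; transfer-apogee v_a = √[μ(2/r₂ − 1/a_t)] = 2965 m/s.
Δv₂ = v_c2 − v_a = 1291 m/s.
Total Δv = Δv₁ + Δv₂ = 3027 m/s.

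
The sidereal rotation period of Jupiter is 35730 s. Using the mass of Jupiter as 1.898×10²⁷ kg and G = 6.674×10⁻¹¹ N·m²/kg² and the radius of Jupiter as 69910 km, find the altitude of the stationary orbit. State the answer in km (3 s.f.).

μ = GM = 6.674×10⁻¹¹ × 1.898×10²⁷ = 1.267×10¹⁷ m³/s².
A synchronous orbit has period T, so by Kepler's third law a = (μT²/4π²)^(1/3).
μT²/4π² = 1.267×10¹⁷ × (3.573×10⁴)² / 39.48 = 4.096×10²⁴ m³.
a = 1.600×10⁸ m = 1.6000×10⁵ km.
Altitude h = a − R = 1.6000×10⁵ − 69910 = 90094 km.

h_sync ≈ 90100 km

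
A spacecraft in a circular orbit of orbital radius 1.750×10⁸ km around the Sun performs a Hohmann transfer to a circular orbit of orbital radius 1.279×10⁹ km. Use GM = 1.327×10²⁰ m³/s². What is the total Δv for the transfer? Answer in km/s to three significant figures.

r₁ = 1.750×10⁸ km = 1.750×10¹¹ m.
r₂ = 1.279×10⁹ km = 1.279×10¹² m.
Transfer ellipse a_t = (r₁ + r₂)/2 = 7.270×10¹¹ m.
At r₁: circular v_c1 = √(μ/r₁) = 27540 m/s; transfer-perihelion v_p = √[μ(2/r₁ − 1/a_t)] = 36520 m/s.
Δv₁ = v_p − v_c1 = 8988 m/s.
At r₂: circular v_c2 = √(μ/r₂) = 10190 m/s; transfer-aphelion v_a = √[μ(2/r₂ − 1/a_t)] = 4997 m/s.
Δv₂ = v_c2 − v_a = 5188 m/s.
Total Δv = Δv₁ + Δv₂ = 14180 m/s = 14.18 km/s.

Δv_total ≈ 14.2 km/s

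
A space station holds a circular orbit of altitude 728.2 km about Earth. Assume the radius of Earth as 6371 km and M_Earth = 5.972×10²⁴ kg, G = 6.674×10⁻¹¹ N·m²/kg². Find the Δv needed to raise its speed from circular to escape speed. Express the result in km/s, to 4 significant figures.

μ = GM = 6.674×10⁻¹¹ × 5.972×10²⁴ = 3.986×10¹⁴ m³/s².
r = 6371 + 728.2 = 7099.2 km = 7.0992×10⁶ m.
Circular speed v_c = √(μ/r) = 7493 m/s.
Escape speed v_esc = √(2μ/r) = √2 × v_c = 10600 m/s.
Δv = v_esc − v_c = 3104 m/s = 3.104 km/s.

Δv ≈ 3.104 km/s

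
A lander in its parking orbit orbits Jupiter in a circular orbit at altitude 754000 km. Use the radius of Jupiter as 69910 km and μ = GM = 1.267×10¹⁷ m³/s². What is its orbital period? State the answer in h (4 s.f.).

T ≈ 116.0 h

r = 69910 + 754000 = 823910 km = 8.2391×10⁸ m.
Kepler's third law: T = 2π√(r³/μ) = 2π√((8.239×10⁸)³ / 1.267×10¹⁷).
r³/μ = 4.414×10⁹ s², so T = 2π × 6.644×10⁴ = 4.175×10⁵ s.
Converting: 4.175×10⁵ s ÷ 3600 = 116.0 h.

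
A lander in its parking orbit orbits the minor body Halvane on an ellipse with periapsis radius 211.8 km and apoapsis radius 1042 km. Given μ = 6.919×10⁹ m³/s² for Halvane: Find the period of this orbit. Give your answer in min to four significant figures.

T ≈ 624.9 min

Semi-major axis a = (r_p + r_a)/2 = (211.80 + 1042.0)/2 = 626.90 km = 6.269×10⁵ m.
By Kepler's third law T = 2π√(a³/μ) = 2π × 5.967×10³ = 3.749×10⁴ s.
= 624.9 min.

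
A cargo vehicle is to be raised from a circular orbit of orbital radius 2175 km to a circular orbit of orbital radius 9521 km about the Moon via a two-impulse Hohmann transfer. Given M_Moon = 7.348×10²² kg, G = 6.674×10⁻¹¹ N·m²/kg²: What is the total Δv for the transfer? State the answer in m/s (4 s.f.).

Δv_total ≈ 694.4 m/s

μ = GM = 6.674×10⁻¹¹ × 7.348×10²² = 4.904×10¹² m³/s².
r₁ = 2175 km = 2.175×10⁶ m.
r₂ = 9521 km = 9.521×10⁶ m.
Transfer ellipse a_t = (r₁ + r₂)/2 = 5.848×10⁶ m.
At r₁: circular v_c1 = √(μ/r₁) = 1502 m/s; transfer-perilune v_p = √[μ(2/r₁ − 1/a_t)] = 1916 m/s.
Δv₁ = v_p − v_c1 = 414.4 m/s.
At r₂: circular v_c2 = √(μ/r₂) = 717.7 m/s; transfer-apolune v_a = √[μ(2/r₂ − 1/a_t)] = 437.7 m/s.
Δv₂ = v_c2 − v_a = 280.0 m/s.
Total Δv = Δv₁ + Δv₂ = 694.4 m/s.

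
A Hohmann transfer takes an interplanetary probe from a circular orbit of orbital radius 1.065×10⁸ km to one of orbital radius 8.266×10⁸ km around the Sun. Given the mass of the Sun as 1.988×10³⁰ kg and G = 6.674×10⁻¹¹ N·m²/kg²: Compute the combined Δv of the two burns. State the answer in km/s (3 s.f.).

μ = GM = 6.674×10⁻¹¹ × 1.988×10³⁰ = 1.327×10²⁰ m³/s².
r₁ = 1.065×10⁸ km = 1.065×10¹¹ m.
r₂ = 8.266×10⁸ km = 8.266×10¹¹ m.
Transfer ellipse a_t = (r₁ + r₂)/2 = 4.666×10¹¹ m.
At r₁: circular v_c1 = √(μ/r₁) = 35300 m/s; transfer-perihelion v_p = √[μ(2/r₁ − 1/a_t)] = 46980 m/s.
Δv₁ = v_p − v_c1 = 11690 m/s.
At r₂: circular v_c2 = √(μ/r₂) = 12670 m/s; transfer-aphelion v_a = √[μ(2/r₂ − 1/a_t)] = 6053 m/s.
Δv₂ = v_c2 − v_a = 6616 m/s.
Total Δv = Δv₁ + Δv₂ = 18300 m/s = 18.30 km/s.

Δv_total ≈ 18.3 km/s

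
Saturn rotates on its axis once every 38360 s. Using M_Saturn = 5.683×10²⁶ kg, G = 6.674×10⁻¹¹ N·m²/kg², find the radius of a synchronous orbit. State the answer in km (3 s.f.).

r_sync ≈ 1.12×10⁵ km

μ = GM = 6.674×10⁻¹¹ × 5.683×10²⁶ = 3.793×10¹⁶ m³/s².
A synchronous orbit has period T, so by Kepler's third law a = (μT²/4π²)^(1/3).
μT²/4π² = 3.793×10¹⁶ × (3.836×10⁴)² / 39.48 = 1.414×10²⁴ m³.
a = 1.122×10⁸ m = 1.1223×10⁵ km.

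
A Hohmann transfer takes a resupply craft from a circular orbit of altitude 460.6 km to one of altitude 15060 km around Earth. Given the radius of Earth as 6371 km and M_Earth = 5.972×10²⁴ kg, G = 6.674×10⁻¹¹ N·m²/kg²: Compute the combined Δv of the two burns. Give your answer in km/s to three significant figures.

Δv_total ≈ 3.08 km/s

μ = GM = 6.674×10⁻¹¹ × 5.972×10²⁴ = 3.986×10¹⁴ m³/s².
r₁ = 6371 + 460.6 = 6831.6 km = 6.8316×10⁶ m.
r₂ = 6371 + 15060 = 21431 km = 2.1431×10⁷ m.
Transfer ellipse a_t = (r₁ + r₂)/2 = 1.413×10⁷ m.
At r₁: circular v_c1 = √(μ/r₁) = 7638 m/s; transfer-perigee v_p = √[μ(2/r₁ − 1/a_t)] = 9406 m/s.
Δv₁ = v_p − v_c1 = 1768 m/s.
At r₂: circular v_c2 = √(μ/r₂) = 4313 m/s; transfer-apogee v_a = √[μ(2/r₂ − 1/a_t)] = 2998 m/s.
Δv₂ = v_c2 − v_a = 1314 m/s.
Total Δv = Δv₁ + Δv₂ = 3082 m/s = 3.082 km/s.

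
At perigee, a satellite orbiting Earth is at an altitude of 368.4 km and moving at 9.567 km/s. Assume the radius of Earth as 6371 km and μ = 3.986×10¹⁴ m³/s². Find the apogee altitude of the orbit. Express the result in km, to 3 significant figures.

apogee altitude ≈ 16700 km

r_p = 6371 + 368.4 = 6739.4 km = 6.739×10⁶ m.
Specific energy ε = v²/2 − μ/r = -1.338×10⁷ J/kg, so a = −μ/(2ε) = 1.489×10⁷ m.
The apsides satisfy r_p + r_a = 2a, so the apogee radius is 2a − r_p = 2.305×10⁷ m = 23049 km.
Apogee altitude = 23049 − 6371 = 16678 km.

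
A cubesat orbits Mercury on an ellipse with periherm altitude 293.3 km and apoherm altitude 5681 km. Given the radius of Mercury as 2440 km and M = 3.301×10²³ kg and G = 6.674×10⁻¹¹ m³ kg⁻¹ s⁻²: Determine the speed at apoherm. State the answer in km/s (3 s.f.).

v ≈ 1.17 km/s

μ = GM = 6.674×10⁻¹¹ × 3.301×10²³ = 2.203×10¹³ m³/s².
r_p = 2440 + 293.3 = 2733.3 km = 2.7333×10⁶ m.
r_a = 2440 + 5681 = 8121.0 km = 8.1210×10⁶ m.
Semi-major axis a = (r_p + r_a)/2 = 5427.1 km = 5.427×10⁶ m.
Vis-viva: v² = μ(2/r − 1/a) = 2.203×10¹³ × (2.463×10⁻⁷ − 1.843×10⁻⁷) = 1.366×10⁶ m²/s².
v = 1169 m/s = 1.169 km/s.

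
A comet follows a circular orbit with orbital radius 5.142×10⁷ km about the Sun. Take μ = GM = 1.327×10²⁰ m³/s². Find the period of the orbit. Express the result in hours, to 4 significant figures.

T ≈ 1767 hours

r = 5.142×10⁷ km = 5.142×10¹⁰ m.
Kepler's third law: T = 2π√(r³/μ) = 2π√((5.142×10¹⁰)³ / 1.327×10²⁰).
r³/μ = 1.025×10¹² s², so T = 2π × 1.012×10⁶ = 6.360×10⁶ s.
Converting: 6.360×10⁶ s ÷ 3600 = 1767 hours.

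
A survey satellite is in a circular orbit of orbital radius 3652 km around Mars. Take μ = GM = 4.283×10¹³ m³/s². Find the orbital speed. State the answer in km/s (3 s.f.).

v ≈ 3.42 km/s

r = 3652 km = 3.652×10⁶ m.
For a circular orbit v = √(μ/r) = √(4.283×10¹³ / 3.652×10⁶) = √(1.173×10⁷) = 3425 m/s.
That is 3.425 km/s.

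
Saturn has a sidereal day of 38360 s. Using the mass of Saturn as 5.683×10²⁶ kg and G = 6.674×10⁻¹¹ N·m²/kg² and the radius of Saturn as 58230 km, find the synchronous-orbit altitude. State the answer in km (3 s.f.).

h_sync ≈ 54000 km

μ = GM = 6.674×10⁻¹¹ × 5.683×10²⁶ = 3.793×10¹⁶ m³/s².
A synchronous orbit has period T, so by Kepler's third law a = (μT²/4π²)^(1/3).
μT²/4π² = 3.793×10¹⁶ × (3.836×10⁴)² / 39.48 = 1.414×10²⁴ m³.
a = 1.122×10⁸ m = 1.1223×10⁵ km.
Altitude h = a − R = 1.1223×10⁵ − 58230 = 54003 km.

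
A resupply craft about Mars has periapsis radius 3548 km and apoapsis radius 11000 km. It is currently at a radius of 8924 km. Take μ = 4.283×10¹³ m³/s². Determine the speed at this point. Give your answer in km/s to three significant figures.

v ≈ 1.93 km/s

Semi-major axis a = (r_p + r_a)/2 = 7274.0 km = 7.274×10⁶ m.
Vis-viva: v² = μ(2/r − 1/a) = 4.283×10¹³ × (2.241×10⁻⁷ − 1.375×10⁻⁷) = 3.711×10⁶ m²/s².
v = 1926 m/s = 1.926 km/s.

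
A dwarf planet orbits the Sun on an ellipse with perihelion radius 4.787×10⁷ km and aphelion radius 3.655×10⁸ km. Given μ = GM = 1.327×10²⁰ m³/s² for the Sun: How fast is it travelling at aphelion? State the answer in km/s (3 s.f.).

Semi-major axis a = (r_p + r_a)/2 = 2.0668×10⁸ km = 2.067×10¹¹ m.
Vis-viva: v² = μ(2/r − 1/a) = 1.327×10²⁰ × (5.472×10⁻¹² − 4.838×10⁻¹²) = 8.409×10⁷ m²/s².
v = 9170 m/s = 9.170 km/s.

v ≈ 9.17 km/s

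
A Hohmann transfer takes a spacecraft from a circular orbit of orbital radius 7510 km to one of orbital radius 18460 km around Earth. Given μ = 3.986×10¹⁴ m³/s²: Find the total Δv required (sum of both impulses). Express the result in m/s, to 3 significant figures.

Δv_total ≈ 2510 m/s

r₁ = 7510 km = 7.510×10⁶ m.
r₂ = 18460 km = 1.846×10⁷ m.
Transfer ellipse a_t = (r₁ + r₂)/2 = 1.298×10⁷ m.
At r₁: circular v_c1 = √(μ/r₁) = 7285 m/s; transfer-perigee v_p = √[μ(2/r₁ − 1/a_t)] = 8686 m/s.
Δv₁ = v_p − v_c1 = 1401 m/s.
At r₂: circular v_c2 = √(μ/r₂) = 4647 m/s; transfer-apogee v_a = √[μ(2/r₂ − 1/a_t)] = 3534 m/s.
Δv₂ = v_c2 − v_a = 1113 m/s.
Total Δv = Δv₁ + Δv₂ = 2514 m/s.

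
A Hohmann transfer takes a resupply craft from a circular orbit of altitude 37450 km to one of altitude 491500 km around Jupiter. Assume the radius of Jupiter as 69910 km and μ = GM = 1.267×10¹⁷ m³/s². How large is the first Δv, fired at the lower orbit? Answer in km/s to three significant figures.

r₁ = 69910 + 37450 = 107360 km = 1.0736×10⁸ m.
r₂ = 69910 + 491500 = 561410 km = 5.6141×10⁸ m.
Transfer ellipse a_t = (r₁ + r₂)/2 = 3.344×10⁸ m.
At r₁: circular v_c1 = √(μ/r₁) = 34350 m/s; transfer-perijove v_p = √[μ(2/r₁ − 1/a_t)] = 44510 m/s.
Δv₁ = v_p − v_c1 = 10160 m/s.
= 10.16 km/s.

Δv ≈ 10.2 km/s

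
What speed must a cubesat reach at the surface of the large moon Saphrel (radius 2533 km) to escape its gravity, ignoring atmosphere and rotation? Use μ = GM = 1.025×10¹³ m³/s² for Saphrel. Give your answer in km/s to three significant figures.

v_esc ≈ 2.84 km/s

r = R = 2.533×10⁶ m.
Escape speed v_esc = √(2μ/r) = √(2 × 1.025×10¹³ / 2.533×10⁶) = √(8.093×10⁶) = 2845 m/s.
= 2.845 km/s.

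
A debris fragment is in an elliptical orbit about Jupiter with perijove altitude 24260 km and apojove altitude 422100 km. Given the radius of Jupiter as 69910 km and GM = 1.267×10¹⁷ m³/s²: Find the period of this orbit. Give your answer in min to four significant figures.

r_p = 69910 + 24260 = 94170 km = 9.4170×10⁷ m.
r_a = 69910 + 422100 = 492010 km = 4.9201×10⁸ m.
Semi-major axis a = (r_p + r_a)/2 = (94170 + 4.9201×10⁵)/2 = 2.9309×10⁵ km = 2.931×10⁸ m.
By Kepler's third law T = 2π√(a³/μ) = 2π × 1.410×10⁴ = 8.857×10⁴ s.
= 1476 min.

T ≈ 1476 min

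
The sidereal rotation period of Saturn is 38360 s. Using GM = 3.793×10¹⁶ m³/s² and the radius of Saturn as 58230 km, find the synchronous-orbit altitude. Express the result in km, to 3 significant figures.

h_sync ≈ 54000 km

A synchronous orbit has period T, so by Kepler's third law a = (μT²/4π²)^(1/3).
μT²/4π² = 3.793×10¹⁶ × (3.836×10⁴)² / 39.48 = 1.414×10²⁴ m³.
a = 1.122×10⁸ m = 1.1223×10⁵ km.
Altitude h = a − R = 1.1223×10⁵ − 58230 = 54005 km.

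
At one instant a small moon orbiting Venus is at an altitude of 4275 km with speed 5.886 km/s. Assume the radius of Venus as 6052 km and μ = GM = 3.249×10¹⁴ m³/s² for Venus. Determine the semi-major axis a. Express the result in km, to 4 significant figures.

a ≈ 11490 km

r = 6052 + 4275 = 10327 km = 1.033×10⁷ m.
Vis-viva rearranged: 1/a = 2/r − v²/μ = 1.937×10⁻⁷ − 1.066×10⁻⁷ = 8.703×10⁻⁸ m⁻¹.
a = 1.149×10⁷ m = 11490 km.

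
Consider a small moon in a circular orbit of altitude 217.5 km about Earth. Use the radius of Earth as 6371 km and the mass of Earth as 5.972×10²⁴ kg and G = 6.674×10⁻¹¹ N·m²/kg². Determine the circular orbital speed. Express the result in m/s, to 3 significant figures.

v ≈ 7780 m/s

μ = GM = 6.674×10⁻¹¹ × 5.972×10²⁴ = 3.986×10¹⁴ m³/s².
r = 6371 + 217.5 = 6588.5 km = 6.5885×10⁶ m.
For a circular orbit v = √(μ/r) = √(3.986×10¹⁴ / 6.588×10⁶) = √(6.049×10⁷) = 7778 m/s.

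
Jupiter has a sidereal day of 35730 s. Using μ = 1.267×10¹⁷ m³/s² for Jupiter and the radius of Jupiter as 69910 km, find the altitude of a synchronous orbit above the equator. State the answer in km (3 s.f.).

A synchronous orbit has period T, so by Kepler's third law a = (μT²/4π²)^(1/3).
μT²/4π² = 1.267×10¹⁷ × (3.573×10⁴)² / 39.48 = 4.097×10²⁴ m³.
a = 1.600×10⁸ m = 1.6002×10⁵ km.
Altitude h = a − R = 1.6002×10⁵ − 69910 = 90105 km.

h_sync ≈ 90100 km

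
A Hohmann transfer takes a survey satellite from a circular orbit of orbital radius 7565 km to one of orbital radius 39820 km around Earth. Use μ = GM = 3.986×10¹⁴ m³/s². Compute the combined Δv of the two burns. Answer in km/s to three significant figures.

r₁ = 7565 km = 7.565×10⁶ m.
r₂ = 39820 km = 3.982×10⁷ m.
Transfer ellipse a_t = (r₁ + r₂)/2 = 2.369×10⁷ m.
At r₁: circular v_c1 = √(μ/r₁) = 7259 m/s; transfer-perigee v_p = √[μ(2/r₁ − 1/a_t)] = 9410 m/s.
Δv₁ = v_p − v_c1 = 2152 m/s.
At r₂: circular v_c2 = √(μ/r₂) = 3164 m/s; transfer-apogee v_a = √[μ(2/r₂ − 1/a_t)] = 1788 m/s.
Δv₂ = v_c2 − v_a = 1376 m/s.
Total Δv = Δv₁ + Δv₂ = 3528 m/s = 3.528 km/s.

Δv_total ≈ 3.53 km/s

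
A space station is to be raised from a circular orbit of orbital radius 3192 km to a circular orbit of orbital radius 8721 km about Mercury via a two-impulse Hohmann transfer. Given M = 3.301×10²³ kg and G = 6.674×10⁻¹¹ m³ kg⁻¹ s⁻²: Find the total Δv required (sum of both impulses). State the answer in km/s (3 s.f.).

Δv_total ≈ 0.978 km/s

μ = GM = 6.674×10⁻¹¹ × 3.301×10²³ = 2.203×10¹³ m³/s².
r₁ = 3192 km = 3.192×10⁶ m.
r₂ = 8721 km = 8.721×10⁶ m.
Transfer ellipse a_t = (r₁ + r₂)/2 = 5.956×10⁶ m.
At r₁: circular v_c1 = √(μ/r₁) = 2627 m/s; transfer-periherm v_p = √[μ(2/r₁ − 1/a_t)] = 3179 m/s.
Δv₁ = v_p − v_c1 = 551.7 m/s.
At r₂: circular v_c2 = √(μ/r₂) = 1589 m/s; transfer-apoherm v_a = √[μ(2/r₂ − 1/a_t)] = 1164 m/s.
Δv₂ = v_c2 − v_a = 425.9 m/s.
Total Δv = Δv₁ + Δv₂ = 977.6 m/s = 0.9776 km/s.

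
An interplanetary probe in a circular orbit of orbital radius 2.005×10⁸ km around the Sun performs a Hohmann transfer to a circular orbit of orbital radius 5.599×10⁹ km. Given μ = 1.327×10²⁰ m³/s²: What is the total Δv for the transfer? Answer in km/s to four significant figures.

Δv_total ≈ 13.61 km/s

r₁ = 2.005×10⁸ km = 2.005×10¹¹ m.
r₂ = 5.599×10⁹ km = 5.599×10¹² m.
Transfer ellipse a_t = (r₁ + r₂)/2 = 2.900×10¹² m.
At r₁: circular v_c1 = √(μ/r₁) = 25730 m/s; transfer-perihelion v_p = √[μ(2/r₁ − 1/a_t)] = 35750 m/s.
Δv₁ = v_p − v_c1 = 10020 m/s.
At r₂: circular v_c2 = √(μ/r₂) = 4868 m/s; transfer-aphelion v_a = √[μ(2/r₂ − 1/a_t)] = 1280 m/s.
Δv₂ = v_c2 − v_a = 3588 m/s.
Total Δv = Δv₁ + Δv₂ = 13610 m/s = 13.61 km/s.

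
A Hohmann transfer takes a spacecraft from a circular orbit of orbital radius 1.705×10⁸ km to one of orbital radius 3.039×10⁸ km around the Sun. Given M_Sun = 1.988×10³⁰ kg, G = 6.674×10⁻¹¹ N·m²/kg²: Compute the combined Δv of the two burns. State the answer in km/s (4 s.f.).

Δv_total ≈ 6.859 km/s

μ = GM = 6.674×10⁻¹¹ × 1.988×10³⁰ = 1.327×10²⁰ m³/s².
r₁ = 1.705×10⁸ km = 1.705×10¹¹ m.
r₂ = 3.039×10⁸ km = 3.039×10¹¹ m.
Transfer ellipse a_t = (r₁ + r₂)/2 = 2.372×10¹¹ m.
At r₁: circular v_c1 = √(μ/r₁) = 27900 m/s; transfer-perihelion v_p = √[μ(2/r₁ − 1/a_t)] = 31580 m/s.
Δv₁ = v_p − v_c1 = 3679 m/s.
At r₂: circular v_c2 = √(μ/r₂) = 20890 m/s; transfer-aphelion v_a = √[μ(2/r₂ − 1/a_t)] = 17710 m/s.
Δv₂ = v_c2 − v_a = 3180 m/s.
Total Δv = Δv₁ + Δv₂ = 6859 m/s = 6.859 km/s.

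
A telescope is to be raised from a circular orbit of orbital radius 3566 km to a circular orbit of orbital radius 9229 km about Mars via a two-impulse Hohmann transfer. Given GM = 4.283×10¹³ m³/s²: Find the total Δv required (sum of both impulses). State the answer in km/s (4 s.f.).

Δv_total ≈ 1.243 km/s

r₁ = 3566 km = 3.566×10⁶ m.
r₂ = 9229 km = 9.229×10⁶ m.
Transfer ellipse a_t = (r₁ + r₂)/2 = 6.398×10⁶ m.
At r₁: circular v_c1 = √(μ/r₁) = 3466 m/s; transfer-periapsis v_p = √[μ(2/r₁ − 1/a_t)] = 4163 m/s.
Δv₁ = v_p − v_c1 = 696.9 m/s.
At r₂: circular v_c2 = √(μ/r₂) = 2154 m/s; transfer-apoapsis v_a = √[μ(2/r₂ − 1/a_t)] = 1608 m/s.
Δv₂ = v_c2 − v_a = 545.9 m/s.
Total Δv = Δv₁ + Δv₂ = 1243 m/s = 1.243 km/s.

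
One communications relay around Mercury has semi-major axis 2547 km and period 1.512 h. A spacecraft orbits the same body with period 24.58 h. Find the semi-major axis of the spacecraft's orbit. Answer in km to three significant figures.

a₂ ≈ 16300 km

Kepler's third law: a³ ∝ T², so a₂ = a₁ (T₂/T₁)^(2/3).
T₂/T₁ = 16.26, (T₂/T₁)^(2/3) = 6.417.
a₂ = 2547 × 6.417 = 16340 km.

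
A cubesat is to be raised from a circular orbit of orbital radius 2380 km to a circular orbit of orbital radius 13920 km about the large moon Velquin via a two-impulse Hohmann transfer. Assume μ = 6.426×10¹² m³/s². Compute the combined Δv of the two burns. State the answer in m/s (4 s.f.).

r₁ = 2380 km = 2.380×10⁶ m.
r₂ = 13920 km = 1.392×10⁷ m.
Transfer ellipse a_t = (r₁ + r₂)/2 = 8.150×10⁶ m.
At r₁: circular v_c1 = √(μ/r₁) = 1643 m/s; transfer-periapsis v_p = √[μ(2/r₁ − 1/a_t)] = 2147 m/s.
Δv₁ = v_p − v_c1 = 504.3 m/s.
At r₂: circular v_c2 = √(μ/r₂) = 679.4 m/s; transfer-apoapsis v_a = √[μ(2/r₂ − 1/a_t)] = 367.2 m/s.
Δv₂ = v_c2 − v_a = 312.3 m/s.
Total Δv = Δv₁ + Δv₂ = 816.6 m/s.

Δv_total ≈ 816.6 m/s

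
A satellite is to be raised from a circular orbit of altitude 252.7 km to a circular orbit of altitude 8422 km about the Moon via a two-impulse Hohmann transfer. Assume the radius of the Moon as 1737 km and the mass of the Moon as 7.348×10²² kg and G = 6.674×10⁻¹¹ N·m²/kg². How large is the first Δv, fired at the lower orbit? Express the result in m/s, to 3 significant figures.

Δv ≈ 460 m/s

μ = GM = 6.674×10⁻¹¹ × 7.348×10²² = 4.904×10¹² m³/s².
r₁ = 1737 + 252.7 = 1989.7 km = 1.9897×10⁶ m.
r₂ = 1737 + 8422 = 10159 km = 1.0159×10⁷ m.
Transfer ellipse a_t = (r₁ + r₂)/2 = 6.074×10⁶ m.
At r₁: circular v_c1 = √(μ/r₁) = 1570 m/s; transfer-perilune v_p = √[μ(2/r₁ − 1/a_t)] = 2030 m/s.
Δv₁ = v_p − v_c1 = 460.4 m/s.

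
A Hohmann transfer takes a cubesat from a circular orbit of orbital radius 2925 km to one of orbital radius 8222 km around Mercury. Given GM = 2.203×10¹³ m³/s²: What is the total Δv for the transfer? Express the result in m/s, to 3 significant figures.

Δv_total ≈ 1040 m/s

r₁ = 2925 km = 2.925×10⁶ m.
r₂ = 8222 km = 8.222×10⁶ m.
Transfer ellipse a_t = (r₁ + r₂)/2 = 5.574×10⁶ m.
At r₁: circular v_c1 = √(μ/r₁) = 2744 m/s; transfer-periherm v_p = √[μ(2/r₁ − 1/a_t)] = 3333 m/s.
Δv₁ = v_p − v_c1 = 588.9 m/s.
At r₂: circular v_c2 = √(μ/r₂) = 1637 m/s; transfer-apoherm v_a = √[μ(2/r₂ − 1/a_t)] = 1186 m/s.
Δv₂ = v_c2 − v_a = 451.1 m/s.
Total Δv = Δv₁ + Δv₂ = 1040 m/s.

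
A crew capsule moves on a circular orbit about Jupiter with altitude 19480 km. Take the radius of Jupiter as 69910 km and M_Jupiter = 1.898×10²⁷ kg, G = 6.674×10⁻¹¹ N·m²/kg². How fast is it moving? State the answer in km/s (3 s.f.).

v ≈ 37.6 km/s

μ = GM = 6.674×10⁻¹¹ × 1.898×10²⁷ = 1.267×10¹⁷ m³/s².
r = 69910 + 19480 = 89390 km = 8.9390×10⁷ m.
For a circular orbit v = √(μ/r) = √(1.267×10¹⁷ / 8.939×10⁷) = √(1.417×10⁹) = 37640 m/s.
That is 37.64 km/s.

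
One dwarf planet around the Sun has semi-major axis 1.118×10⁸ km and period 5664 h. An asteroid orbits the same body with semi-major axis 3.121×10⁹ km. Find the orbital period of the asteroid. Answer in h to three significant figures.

T₂ ≈ 8.35×10⁵ h

Kepler's third law: T² ∝ a³, so T₂ = T₁ (a₂/a₁)^(3/2).
a₂/a₁ = 27.92, (a₂/a₁)^(3/2) = 147.5.
T₂ = 5664 × 147.5 = 8.354×10⁵ h.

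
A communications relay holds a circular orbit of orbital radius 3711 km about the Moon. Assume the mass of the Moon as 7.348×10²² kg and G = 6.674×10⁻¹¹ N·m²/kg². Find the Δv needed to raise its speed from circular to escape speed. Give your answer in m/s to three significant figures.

Δv ≈ 476 m/s

μ = GM = 6.674×10⁻¹¹ × 7.348×10²² = 4.904×10¹² m³/s².
r = 3711 km = 3.711×10⁶ m.
Circular speed v_c = √(μ/r) = 1150 m/s.
Escape speed v_esc = √(2μ/r) = √2 × v_c = 1626 m/s.
Δv = v_esc − v_c = 476.2 m/s.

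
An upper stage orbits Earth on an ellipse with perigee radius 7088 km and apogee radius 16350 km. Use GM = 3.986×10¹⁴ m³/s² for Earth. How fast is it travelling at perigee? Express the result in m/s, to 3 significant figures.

v ≈ 8860 m/s

Semi-major axis a = (r_p + r_a)/2 = 11719 km = 1.172×10⁷ m.
Vis-viva: v² = μ(2/r − 1/a) = 3.986×10¹⁴ × (2.822×10⁻⁷ − 8.533×10⁻⁸) = 7.846×10⁷ m²/s².
v = 8858 m/s.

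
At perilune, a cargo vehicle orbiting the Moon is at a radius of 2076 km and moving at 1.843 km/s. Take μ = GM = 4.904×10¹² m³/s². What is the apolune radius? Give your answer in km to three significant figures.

r_p = 2.076×10⁶ m.
Specific energy ε = v²/2 − μ/r = -6.639×10⁵ J/kg, so a = −μ/(2ε) = 3.693×10⁶ m.
The apsides satisfy r_p + r_a = 2a, so the apolune radius is 2a − r_p = 5.311×10⁶ m = 5310.5 km.

apolune radius ≈ 5310 km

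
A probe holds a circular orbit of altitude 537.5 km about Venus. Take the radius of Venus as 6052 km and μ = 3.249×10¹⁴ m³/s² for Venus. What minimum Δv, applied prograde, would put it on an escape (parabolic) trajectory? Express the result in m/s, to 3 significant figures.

Δv ≈ 2910 m/s

r = 6052 + 537.5 = 6589.5 km = 6.5895×10⁶ m.
Circular speed v_c = √(μ/r) = 7022 m/s.
Escape speed v_esc = √(2μ/r) = √2 × v_c = 9930 m/s.
Δv = v_esc − v_c = 2909 m/s.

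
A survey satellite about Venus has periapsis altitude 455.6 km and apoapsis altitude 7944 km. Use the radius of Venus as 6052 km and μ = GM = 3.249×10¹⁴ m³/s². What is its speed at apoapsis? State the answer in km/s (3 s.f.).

r_p = 6052 + 455.6 = 6507.6 km = 6.5076×10⁶ m.
r_a = 6052 + 7944 = 13996 km = 1.3996×10⁷ m.
Semi-major axis a = (r_p + r_a)/2 = 10252 km = 1.025×10⁷ m.
Vis-viva: v² = μ(2/r − 1/a) = 3.249×10¹⁴ × (1.429×10⁻⁷ − 9.754×10⁻⁸) = 1.474×10⁷ m²/s².
v = 3839 m/s = 3.839 km/s.

v ≈ 3.84 km/s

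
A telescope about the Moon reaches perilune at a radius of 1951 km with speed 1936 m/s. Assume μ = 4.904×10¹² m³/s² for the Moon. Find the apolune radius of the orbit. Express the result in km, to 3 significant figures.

apolune radius ≈ 5720 km

r_p = 1.951×10⁶ m.
Specific energy ε = v²/2 − μ/r = -6.395×10⁵ J/kg, so a = −μ/(2ε) = 3.834×10⁶ m.
The apsides satisfy r_p + r_a = 2a, so the apolune radius is 2a − r_p = 5.717×10⁶ m = 5717.1 km.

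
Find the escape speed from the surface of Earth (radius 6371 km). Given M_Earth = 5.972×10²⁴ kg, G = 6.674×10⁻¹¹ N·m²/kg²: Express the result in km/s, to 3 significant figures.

v_esc ≈ 11.2 km/s

μ = GM = 6.674×10⁻¹¹ × 5.972×10²⁴ = 3.986×10¹⁴ m³/s².
r = R = 6.371×10⁶ m.
Escape speed v_esc = √(2μ/r) = √(2 × 3.986×10¹⁴ / 6.371×10⁶) = √(1.251×10⁸) = 11190 m/s.
= 11.19 km/s.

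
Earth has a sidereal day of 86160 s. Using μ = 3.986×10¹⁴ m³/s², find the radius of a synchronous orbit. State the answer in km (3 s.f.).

A synchronous orbit has period T, so by Kepler's third law a = (μT²/4π²)^(1/3).
μT²/4π² = 3.986×10¹⁴ × (8.616×10⁴)² / 39.48 = 7.495×10²² m³.
a = 4.216×10⁷ m = 42163 km.

r_sync ≈ 42200 km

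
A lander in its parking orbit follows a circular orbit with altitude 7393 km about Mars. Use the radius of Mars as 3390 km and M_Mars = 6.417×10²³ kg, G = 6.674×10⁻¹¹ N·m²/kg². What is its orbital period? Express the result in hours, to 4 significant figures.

μ = GM = 6.674×10⁻¹¹ × 6.417×10²³ = 4.283×10¹³ m³/s².
r = 3390 + 7393 = 10783 km = 1.0783×10⁷ m.
Kepler's third law: T = 2π√(r³/μ) = 2π√((1.078×10⁷)³ / 4.283×10¹³).
r³/μ = 2.928×10⁷ s², so T = 2π × 5.411×10³ = 3.400×10⁴ s.
Converting: 3.400×10⁴ s ÷ 3600 = 9.443 hours.

T ≈ 9.443 hours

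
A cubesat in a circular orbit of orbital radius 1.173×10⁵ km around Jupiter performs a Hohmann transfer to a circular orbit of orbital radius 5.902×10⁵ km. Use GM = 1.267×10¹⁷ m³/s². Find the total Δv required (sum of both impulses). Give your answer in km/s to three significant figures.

Δv_total ≈ 15.8 km/s

r₁ = 1.173×10⁵ km = 1.173×10⁸ m.
r₂ = 5.902×10⁵ km = 5.902×10⁸ m.
Transfer ellipse a_t = (r₁ + r₂)/2 = 3.538×10⁸ m.
At r₁: circular v_c1 = √(μ/r₁) = 32870 m/s; transfer-perijove v_p = √[μ(2/r₁ − 1/a_t)] = 42450 m/s.
Δv₁ = v_p − v_c1 = 9586 m/s.
At r₂: circular v_c2 = √(μ/r₂) = 14650 m/s; transfer-apojove v_a = √[μ(2/r₂ − 1/a_t)] = 8437 m/s.
Δv₂ = v_c2 − v_a = 6215 m/s.
Total Δv = Δv₁ + Δv₂ = 15800 m/s = 15.80 km/s.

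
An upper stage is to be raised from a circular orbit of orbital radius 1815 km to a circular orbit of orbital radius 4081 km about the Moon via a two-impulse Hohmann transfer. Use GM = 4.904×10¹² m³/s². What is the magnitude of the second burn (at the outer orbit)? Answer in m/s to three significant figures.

r₁ = 1815 km = 1.815×10⁶ m.
r₂ = 4081 km = 4.081×10⁶ m.
Transfer ellipse a_t = (r₁ + r₂)/2 = 2.948×10⁶ m.
At r₁: circular v_c1 = √(μ/r₁) = 1644 m/s; transfer-perilune v_p = √[μ(2/r₁ − 1/a_t)] = 1934 m/s.
At r₂: circular v_c2 = √(μ/r₂) = 1096 m/s; transfer-apolune v_a = √[μ(2/r₂ − 1/a_t)] = 860.1 m/s.
Δv₂ = v_c2 − v_a = 236.1 m/s.

Δv ≈ 236 m/s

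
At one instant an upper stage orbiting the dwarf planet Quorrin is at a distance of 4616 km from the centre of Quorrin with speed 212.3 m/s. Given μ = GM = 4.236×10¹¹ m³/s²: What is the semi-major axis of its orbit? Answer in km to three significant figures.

a ≈ 3060 km

r = 4.616×10⁶ m.
Vis-viva rearranged: 1/a = 2/r − v²/μ = 4.333×10⁻⁷ − 1.064×10⁻⁷ = 3.269×10⁻⁷ m⁻¹.
a = 3.059×10⁶ m = 3059.3 km.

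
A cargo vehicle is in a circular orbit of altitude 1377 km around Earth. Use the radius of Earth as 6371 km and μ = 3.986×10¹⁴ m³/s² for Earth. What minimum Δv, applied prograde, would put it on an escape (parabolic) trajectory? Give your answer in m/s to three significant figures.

Δv ≈ 2970 m/s

r = 6371 + 1377 = 7748.0 km = 7.7480×10⁶ m.
Circular speed v_c = √(μ/r) = 7173 m/s.
Escape speed v_esc = √(2μ/r) = √2 × v_c = 10140 m/s.
Δv = v_esc − v_c = 2971 m/s.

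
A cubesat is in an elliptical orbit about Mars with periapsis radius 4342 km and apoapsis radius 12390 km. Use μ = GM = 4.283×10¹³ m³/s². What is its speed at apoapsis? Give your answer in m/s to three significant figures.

v ≈ 1340 m/s

Semi-major axis a = (r_p + r_a)/2 = 8366.0 km = 8.366×10⁶ m.
Vis-viva: v² = μ(2/r − 1/a) = 4.283×10¹³ × (1.614×10⁻⁷ − 1.195×10⁻⁷) = 1.794×10⁶ m²/s².
v = 1339 m/s.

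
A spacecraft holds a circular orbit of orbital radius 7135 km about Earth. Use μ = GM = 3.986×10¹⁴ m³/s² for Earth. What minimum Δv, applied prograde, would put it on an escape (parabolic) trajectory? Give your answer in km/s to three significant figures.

Δv ≈ 3.10 km/s

r = 7135 km = 7.135×10⁶ m.
Circular speed v_c = √(μ/r) = 7474 m/s.
Escape speed v_esc = √(2μ/r) = √2 × v_c = 10570 m/s.
Δv = v_esc − v_c = 3096 m/s = 3.096 km/s.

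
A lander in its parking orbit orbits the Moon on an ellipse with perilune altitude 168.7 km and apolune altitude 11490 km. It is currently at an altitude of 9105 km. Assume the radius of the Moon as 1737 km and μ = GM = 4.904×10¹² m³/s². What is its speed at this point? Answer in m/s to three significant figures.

v ≈ 506 m/s

r_p = 1737 + 168.7 = 1905.7 km = 1.9057×10⁶ m.
r_a = 1737 + 11490 = 13227 km = 1.3227×10⁷ m.
r = 1737 + 9105 = 10842 km = 1.084×10⁷ m.
Semi-major axis a = (r_p + r_a)/2 = 7566.4 km = 7.566×10⁶ m.
Vis-viva: v² = μ(2/r − 1/a) = 4.904×10¹² × (1.845×10⁻⁷ − 1.322×10⁻⁷) = 2.565×10⁵ m²/s².
v = 506.5 m/s.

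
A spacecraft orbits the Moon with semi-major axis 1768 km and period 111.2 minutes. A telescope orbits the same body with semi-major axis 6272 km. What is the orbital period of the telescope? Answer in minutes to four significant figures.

T₂ ≈ 743.0 minutes

Kepler's third law: T² ∝ a³, so T₂ = T₁ (a₂/a₁)^(3/2).
a₂/a₁ = 3.548, (a₂/a₁)^(3/2) = 6.682.
T₂ = 111.2 × 6.682 = 743.0 minutes.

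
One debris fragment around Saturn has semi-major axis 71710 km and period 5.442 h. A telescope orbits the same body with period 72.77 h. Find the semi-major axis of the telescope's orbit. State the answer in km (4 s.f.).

a₂ ≈ 4.040×10⁵ km

Kepler's third law: a³ ∝ T², so a₂ = a₁ (T₂/T₁)^(2/3).
T₂/T₁ = 13.37, (T₂/T₁)^(2/3) = 5.634.
a₂ = 71710 × 5.634 = 4.040×10⁵ km.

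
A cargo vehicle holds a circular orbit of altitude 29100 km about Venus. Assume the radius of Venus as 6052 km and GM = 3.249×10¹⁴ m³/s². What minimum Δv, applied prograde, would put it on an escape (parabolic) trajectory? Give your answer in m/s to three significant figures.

Δv ≈ 1260 m/s

r = 6052 + 29100 = 35152 km = 3.5152×10⁷ m.
Circular speed v_c = √(μ/r) = 3040 m/s.
Escape speed v_esc = √(2μ/r) = √2 × v_c = 4299 m/s.
Δv = v_esc − v_c = 1259 m/s.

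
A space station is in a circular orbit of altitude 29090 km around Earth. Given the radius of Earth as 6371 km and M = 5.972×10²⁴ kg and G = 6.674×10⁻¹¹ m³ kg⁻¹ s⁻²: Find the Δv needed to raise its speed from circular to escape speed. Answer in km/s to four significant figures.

Δv ≈ 1.389 km/s

μ = GM = 6.674×10⁻¹¹ × 5.972×10²⁴ = 3.986×10¹⁴ m³/s².
r = 6371 + 29090 = 35461 km = 3.5461×10⁷ m.
Circular speed v_c = √(μ/r) = 3353 m/s.
Escape speed v_esc = √(2μ/r) = √2 × v_c = 4741 m/s.
Δv = v_esc − v_c = 1389 m/s = 1.389 km/s.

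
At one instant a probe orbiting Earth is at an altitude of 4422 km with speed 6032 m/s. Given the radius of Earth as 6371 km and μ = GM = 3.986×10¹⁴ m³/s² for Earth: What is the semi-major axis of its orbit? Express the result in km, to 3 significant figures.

r = 6371 + 4422 = 10793 km = 1.079×10⁷ m.
Specific orbital energy ε = v²/2 − μ/r = (6032)²/2 − 3.986×10¹⁴/1.079×10⁷ = -1.874×10⁷ J/kg.
Since ε = −μ/(2a), a = −μ/(2ε) = 1.064×10⁷ m = 10636 km.

a ≈ 10600 km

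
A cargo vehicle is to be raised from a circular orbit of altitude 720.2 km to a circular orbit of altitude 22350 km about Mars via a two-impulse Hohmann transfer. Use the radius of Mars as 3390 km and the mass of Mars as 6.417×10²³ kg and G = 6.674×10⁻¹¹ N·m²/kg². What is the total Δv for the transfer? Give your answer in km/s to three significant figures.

μ = GM = 6.674×10⁻¹¹ × 6.417×10²³ = 4.283×10¹³ m³/s².
r₁ = 3390 + 720.2 = 4110.2 km = 4.1102×10⁶ m.
r₂ = 3390 + 22350 = 25740 km = 2.5740×10⁷ m.
Transfer ellipse a_t = (r₁ + r₂)/2 = 1.493×10⁷ m.
At r₁: circular v_c1 = √(μ/r₁) = 3228 m/s; transfer-periapsis v_p = √[μ(2/r₁ − 1/a_t)] = 4239 m/s.
Δv₁ = v_p − v_c1 = 1011 m/s.
At r₂: circular v_c2 = √(μ/r₂) = 1290 m/s; transfer-apoapsis v_a = √[μ(2/r₂ − 1/a_t)] = 676.9 m/s.
Δv₂ = v_c2 − v_a = 613.0 m/s.
Total Δv = Δv₁ + Δv₂ = 1624 m/s = 1.624 km/s.

Δv_total ≈ 1.62 km/s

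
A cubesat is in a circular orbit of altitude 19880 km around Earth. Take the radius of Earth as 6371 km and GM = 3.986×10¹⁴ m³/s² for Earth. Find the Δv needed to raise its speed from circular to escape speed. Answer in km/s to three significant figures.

r = 6371 + 19880 = 26251 km = 2.6251×10⁷ m.
Circular speed v_c = √(μ/r) = 3897 m/s.
Escape speed v_esc = √(2μ/r) = √2 × v_c = 5511 m/s.
Δv = v_esc − v_c = 1614 m/s = 1.614 km/s.

Δv ≈ 1.61 km/s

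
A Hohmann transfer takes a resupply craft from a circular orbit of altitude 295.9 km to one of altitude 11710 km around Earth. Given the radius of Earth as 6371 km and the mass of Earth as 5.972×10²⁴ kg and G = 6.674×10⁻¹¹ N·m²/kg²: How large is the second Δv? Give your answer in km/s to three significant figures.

μ = GM = 6.674×10⁻¹¹ × 5.972×10²⁴ = 3.986×10¹⁴ m³/s².
r₁ = 6371 + 295.9 = 6666.9 km = 6.6669×10⁶ m.
r₂ = 6371 + 11710 = 18081 km = 1.8081×10⁷ m.
Transfer ellipse a_t = (r₁ + r₂)/2 = 1.237×10⁷ m.
At r₁: circular v_c1 = √(μ/r₁) = 7732 m/s; transfer-perigee v_p = √[μ(2/r₁ − 1/a_t)] = 9346 m/s.
At r₂: circular v_c2 = √(μ/r₂) = 4695 m/s; transfer-apogee v_a = √[μ(2/r₂ − 1/a_t)] = 3446 m/s.
Δv₂ = v_c2 − v_a = 1249 m/s.
= 1.249 km/s.

Δv ≈ 1.25 km/s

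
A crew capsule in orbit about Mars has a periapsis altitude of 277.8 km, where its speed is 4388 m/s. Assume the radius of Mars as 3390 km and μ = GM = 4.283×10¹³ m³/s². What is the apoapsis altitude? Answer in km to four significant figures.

r_p = 3390 + 277.8 = 3667.8 km = 3.668×10⁶ m.
Specific energy ε = v²/2 − μ/r = -2.050×10⁶ J/kg, so a = −μ/(2ε) = 1.045×10⁷ m.
The apsides satisfy r_p + r_a = 2a, so the apoapsis radius is 2a − r_p = 1.722×10⁷ m = 17225 km.
Apoapsis altitude = 17225 − 3390 = 13835 km.

apoapsis altitude ≈ 13830 km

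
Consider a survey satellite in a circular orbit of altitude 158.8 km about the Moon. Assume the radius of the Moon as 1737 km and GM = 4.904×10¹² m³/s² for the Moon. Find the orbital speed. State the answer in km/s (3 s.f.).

v ≈ 1.61 km/s

r = 1737 + 158.8 = 1895.8 km = 1.8958×10⁶ m.
For a circular orbit v = √(μ/r) = √(4.904×10¹² / 1.896×10⁶) = √(2.587×10⁶) = 1608 m/s.
That is 1.608 km/s.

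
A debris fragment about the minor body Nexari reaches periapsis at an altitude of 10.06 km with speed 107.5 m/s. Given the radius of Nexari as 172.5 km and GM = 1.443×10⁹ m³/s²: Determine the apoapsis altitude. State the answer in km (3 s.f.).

r_p = 172.5 + 10.06 = 182.56 km = 1.826×10⁵ m.
Specific energy ε = v²/2 − μ/r = -2.126×10³ J/kg, so a = −μ/(2ε) = 3.393×10⁵ m.
The apsides satisfy r_p + r_a = 2a, so the apoapsis radius is 2a − r_p = 4.961×10⁵ m = 496.14 km.
Apoapsis altitude = 496.14 − 172.5 = 323.64 km.

apoapsis altitude ≈ 324 km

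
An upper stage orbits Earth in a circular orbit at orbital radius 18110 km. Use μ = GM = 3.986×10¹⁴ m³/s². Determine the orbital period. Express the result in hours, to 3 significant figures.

T ≈ 6.74 hours

r = 18110 km = 1.811×10⁷ m.
Kepler's third law: T = 2π√(r³/μ) = 2π√((1.811×10⁷)³ / 3.986×10¹⁴).
r³/μ = 1.490×10⁷ s², so T = 2π × 3.860×10³ = 2.425×10⁴ s.
Converting: 2.425×10⁴ s ÷ 3600 = 6.737 hours.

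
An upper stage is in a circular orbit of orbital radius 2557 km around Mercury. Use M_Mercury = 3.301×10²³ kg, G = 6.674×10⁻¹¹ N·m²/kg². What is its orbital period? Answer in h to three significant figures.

μ = GM = 6.674×10⁻¹¹ × 3.301×10²³ = 2.203×10¹³ m³/s².
r = 2557 km = 2.557×10⁶ m.
Kepler's third law: T = 2π√(r³/μ) = 2π√((2.557×10⁶)³ / 2.203×10¹³).
r³/μ = 7.589×10⁵ s², so T = 2π × 8.711×10² = 5.473×10³ s.
Converting: 5.473×10³ s ÷ 3600 = 1.520 h.

T ≈ 1.52 h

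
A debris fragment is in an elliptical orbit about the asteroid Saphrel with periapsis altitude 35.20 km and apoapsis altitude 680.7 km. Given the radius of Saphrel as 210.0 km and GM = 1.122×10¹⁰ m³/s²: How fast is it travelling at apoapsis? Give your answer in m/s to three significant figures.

r_p = 210.0 + 35.20 = 245.20 km = 2.4520×10⁵ m.
r_a = 210.0 + 680.7 = 890.70 km = 8.9070×10⁵ m.
Semi-major axis a = (r_p + r_a)/2 = 567.95 km = 5.680×10⁵ m.
Vis-viva: v² = μ(2/r − 1/a) = 1.122×10¹⁰ × (2.245×10⁻⁶ − 1.761×10⁻⁶) = 5.438×10³ m²/s².
v = 73.75 m/s.

v ≈ 73.7 m/s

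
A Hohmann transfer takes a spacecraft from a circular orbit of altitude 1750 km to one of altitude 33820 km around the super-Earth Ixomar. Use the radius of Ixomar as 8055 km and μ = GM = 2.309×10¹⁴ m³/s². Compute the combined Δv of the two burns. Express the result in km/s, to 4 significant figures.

Δv_total ≈ 2.227 km/s

r₁ = 8055 + 1750 = 9805.0 km = 9.8050×10⁶ m.
r₂ = 8055 + 33820 = 41875 km = 4.1875×10⁷ m.
Transfer ellipse a_t = (r₁ + r₂)/2 = 2.584×10⁷ m.
At r₁: circular v_c1 = √(μ/r₁) = 4853 m/s; transfer-periapsis v_p = √[μ(2/r₁ − 1/a_t)] = 6178 m/s.
Δv₁ = v_p − v_c1 = 1325 m/s.
At r₂: circular v_c2 = √(μ/r₂) = 2348 m/s; transfer-apoapsis v_a = √[μ(2/r₂ − 1/a_t)] = 1446 m/s.
Δv₂ = v_c2 − v_a = 901.7 m/s.
Total Δv = Δv₁ + Δv₂ = 2227 m/s = 2.227 km/s.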